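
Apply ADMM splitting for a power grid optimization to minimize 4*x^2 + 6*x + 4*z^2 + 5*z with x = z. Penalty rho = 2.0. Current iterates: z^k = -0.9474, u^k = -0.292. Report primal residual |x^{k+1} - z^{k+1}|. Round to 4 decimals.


ADMM iteration with rho = 2.0, z^k = -0.9474, u^k = -0.292
Step 1: x-update.
Minimize 4*x^2 + 6*x + (2.0/2)*(x + 0.9474 - 0.292)^2
FOC: (2*4 + 2.0)*x = -6 + 2.0*(-0.9474 + 0.292)
x^{k+1} = -0.7311
Step 2: z-update.
Minimize 4*z^2 + 5*z + (2.0/2)*(-0.7311 - z - 0.292)^2
FOC: (2*4 + 2.0)*z = -5 + 2.0*(-0.7311 - 0.292)
z^{k+1} = -0.7046
Step 3: u-update.
u^{k+1} = -0.292 - 0.7311 + 0.7046 = -0.3185
Step 4: Primal residual = |-0.7311 + 0.7046| = 0.0265


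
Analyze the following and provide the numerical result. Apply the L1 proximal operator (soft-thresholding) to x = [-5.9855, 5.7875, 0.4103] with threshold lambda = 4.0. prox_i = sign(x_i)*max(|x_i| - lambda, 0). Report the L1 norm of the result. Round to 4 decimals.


Soft-thresholding with lambda = 4.0:
prox(-5.9855) = sign(-5.9855)*max(|-5.9855| - 4.0, 0) = -1.9855
prox(5.7875) = sign(5.7875)*max(|5.7875| - 4.0, 0) = 1.7875
prox(0.4103) = sign(0.4103)*max(|0.4103| - 4.0, 0) = 0.0
prox(x) = [-1.9855, 1.7875, 0.0]
||prox(x)||_1 = 1.9855 + 1.7875 + 0.0 = 3.773


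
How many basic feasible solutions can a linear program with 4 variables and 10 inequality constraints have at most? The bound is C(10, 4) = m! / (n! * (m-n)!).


Each vertex corresponds to some choice of n active constraints out of m, so the number of vertices is at most C(m, n) = m! / (n!(m-n)!).
m = 10, n = 4
Numerator: 10 * 9 * 8 * 7
Denominator: 4! = 24
C(10, 4) = 210


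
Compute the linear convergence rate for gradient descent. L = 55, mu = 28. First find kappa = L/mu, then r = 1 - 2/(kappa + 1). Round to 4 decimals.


Step 1: Compute the condition number.
kappa = L/mu = 55/28 = 1.9643
Step 2: Compute the convergence rate.
r = 1 - 2/(kappa + 1) = 1 - 2*mu/(L + mu) = (L - mu)/(L + mu) = 27/83 = 0.3253


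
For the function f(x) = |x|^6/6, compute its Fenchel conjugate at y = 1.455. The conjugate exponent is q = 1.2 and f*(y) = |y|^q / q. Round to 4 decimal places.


The conjugate exponent q satisfies 1/p + 1/q = 1.
p = 6, so q = 6/(6 - 1) = 1.2
|y|^q = 1.455^1.2 = 1.5683
f*(1.455) = 1.5683 / 1.2 = 1.3069


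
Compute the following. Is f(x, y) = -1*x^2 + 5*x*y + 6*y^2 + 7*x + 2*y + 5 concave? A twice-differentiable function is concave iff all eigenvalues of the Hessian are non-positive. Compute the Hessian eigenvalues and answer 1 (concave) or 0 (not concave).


The Hessian of f(x,y) = -1*x^2 + 5*x*y + 6*y^2 + 7*x + 2*y + 5 is:
H = [[-2, 5], [5, 12]]
Trace = -2 + 12 = 10
Determinant = -2*12 - (5)^2 = -49
Discriminant = (10)^2 - 4*-49 = 296.0
Eigenvalues: lambda_1 = -3.6023, lambda_2 = 13.6023
The function is not concave.

0


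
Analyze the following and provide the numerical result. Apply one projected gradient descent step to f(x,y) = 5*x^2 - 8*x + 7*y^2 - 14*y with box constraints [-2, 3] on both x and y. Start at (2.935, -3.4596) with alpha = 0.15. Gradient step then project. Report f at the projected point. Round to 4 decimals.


Step 1: Compute gradient at (2.935, -3.4596).
grad_x = 2*5*2.935 - 8 = 21.35
grad_y = 2*7*-3.4596 - 14 = -62.4344
Step 2: Gradient step.
x_raw = 2.935 - 0.15*21.35 = -0.2675
y_raw = -3.4596 - 0.15*-62.4344 = 5.9056
Step 3: Project onto [-2, 3].
x_proj = clip(-0.2675) = -0.2675
y_proj = clip(5.9056) = 3.0
Step 4: Evaluate f.
f(-0.2675, 3.0) = 23.4978


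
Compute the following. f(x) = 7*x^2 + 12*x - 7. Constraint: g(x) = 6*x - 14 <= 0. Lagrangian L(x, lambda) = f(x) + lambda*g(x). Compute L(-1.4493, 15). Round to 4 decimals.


Step 1: Evaluate f(x).
f(-1.4493) = 7*(-1.4493)^2 + 12*(-1.4493) - 7 = -9.6883
Step 2: Evaluate g(x).
g(-1.4493) = 6*-1.4493 - 14 = -22.6958
Step 3: Compute Lagrangian.
L = -9.6883 + 15*-22.6958 = -350.1253


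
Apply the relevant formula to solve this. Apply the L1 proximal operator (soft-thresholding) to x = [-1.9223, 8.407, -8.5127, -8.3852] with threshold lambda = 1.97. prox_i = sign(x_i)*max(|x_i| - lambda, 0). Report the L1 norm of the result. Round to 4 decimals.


Soft-thresholding with lambda = 1.97:
prox(-1.9223) = sign(-1.9223)*max(|-1.9223| - 1.97, 0) = 0.0
prox(8.407) = sign(8.407)*max(|8.407| - 1.97, 0) = 6.437
prox(-8.5127) = sign(-8.5127)*max(|-8.5127| - 1.97, 0) = -6.5427
prox(-8.3852) = sign(-8.3852)*max(|-8.3852| - 1.97, 0) = -6.4152
prox(x) = [0.0, 6.437, -6.5427, -6.4152]
||prox(x)||_1 = 0.0 + 6.437 + 6.5427 + 6.4152 = 19.3949


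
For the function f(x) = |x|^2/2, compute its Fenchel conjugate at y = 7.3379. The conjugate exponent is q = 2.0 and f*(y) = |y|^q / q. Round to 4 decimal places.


The conjugate exponent q satisfies 1/p + 1/q = 1.
p = 2, so q = 2/(2 - 1) = 2.0
|y|^q = 7.3379^2.0 = 53.8448
f*(7.3379) = 53.8448 / 2.0 = 26.9224


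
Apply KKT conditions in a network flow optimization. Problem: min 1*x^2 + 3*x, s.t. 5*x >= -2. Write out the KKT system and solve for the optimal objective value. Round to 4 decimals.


Step 1: Try lambda = 0 (constraint inactive).
x_unc = -3/(2*1) = -1.5
Check: 5*-1.5 = -7.5 < -2 -- violated!
Step 2: Constraint must be active: 5*x = -2
x* = -2/5 = -0.4
lambda = (2*1*(-0.4) + 3)/5 = 0.44
Step 3: Compute optimal value.
f(x*) = 1*(-0.4)^2 + 3*(-0.4) = -1.04


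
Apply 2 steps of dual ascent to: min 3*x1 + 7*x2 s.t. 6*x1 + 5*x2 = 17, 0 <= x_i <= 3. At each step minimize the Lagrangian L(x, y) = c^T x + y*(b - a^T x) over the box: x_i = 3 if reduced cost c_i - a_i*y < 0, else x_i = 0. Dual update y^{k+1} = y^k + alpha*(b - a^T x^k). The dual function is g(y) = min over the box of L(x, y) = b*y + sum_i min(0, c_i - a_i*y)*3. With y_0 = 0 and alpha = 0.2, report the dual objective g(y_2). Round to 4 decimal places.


Dual ascent for LP: min 3*x1 + 7*x2, 6*x1 + 5*x2 = 17, 0 <= x_i <= 3
Step 1: y^k = 0.0, reduced costs: (3.0, 7.0)
  x^k = (0.0, 0.0), subgradient = b - a^T x = 17.0
  y^{k+1} = 0.0 + 0.2*17.0 = 3.4
Step 2: y^k = 3.4, reduced costs: (-17.4, -10.0)
  x^k = (3.0, 3.0), subgradient = b - a^T x = -16.0
  y^{k+1} = 3.4 + 0.2*-16.0 = 0.2
Dual objective at y_2 = 0.2: reduced costs (1.8, 6.0), box minimizer x = (0.0, 0.0)
g(y_2) = b*y + (c1 - a1*y)*x1 + (c2 - a2*y)*x2 = 17*0.2 + 1.8*0.0 + 6.0*0.0 = 3.4 + 0.0 + 0.0 = 3.4


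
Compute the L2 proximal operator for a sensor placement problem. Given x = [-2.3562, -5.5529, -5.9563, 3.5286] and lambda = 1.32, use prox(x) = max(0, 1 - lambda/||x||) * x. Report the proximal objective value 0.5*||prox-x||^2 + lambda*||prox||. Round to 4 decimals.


Step 1: Compute ||x||.
||x|| = 9.1823
Step 2: Compute scaling factor.
scale = max(0, 1 - 1.32/9.1823) = 0.8562
Step 3: prox(x) = [-2.0175, -4.7546, -5.1001, 3.0213]
||prox(x)|| = 7.8623
Step 4: Proximal objective.
0.5*||prox-x||^2 = 0.8712
lambda*||prox|| = 10.3782
Total = 11.2495


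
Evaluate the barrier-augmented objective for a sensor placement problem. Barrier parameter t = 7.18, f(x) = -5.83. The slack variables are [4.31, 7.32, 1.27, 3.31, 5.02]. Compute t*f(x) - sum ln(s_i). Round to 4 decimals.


Step 1: Compute log-barrier.
ln values: [1.4609, 1.9906, 0.239, 1.1969, 1.6134]
phi = -(1.4609 + 1.9906 + 0.239 + 1.1969 + 1.6134) = -6.5009
Step 2: Compute augmented objective.
t*f(x) = 7.18*-5.83 = -41.8594
Total = -41.8594 - 6.5009 = -48.3603


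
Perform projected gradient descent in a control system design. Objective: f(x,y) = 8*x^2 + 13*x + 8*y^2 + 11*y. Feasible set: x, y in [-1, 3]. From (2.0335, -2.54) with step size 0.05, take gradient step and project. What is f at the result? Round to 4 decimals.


Step 1: Compute gradient at (2.0335, -2.54).
grad_x = 2*8*2.0335 + 13 = 45.536
grad_y = 2*8*-2.54 + 11 = -29.64
Step 2: Gradient step.
x_raw = 2.0335 - 0.05*45.536 = -0.2433
y_raw = -2.54 - 0.05*-29.64 = -1.058
Step 3: Project onto [-1, 3].
x_proj = clip(-0.2433) = -0.2433
y_proj = clip(-1.058) = -1.0
Step 4: Evaluate f.
f(-0.2433, -1.0) = -5.6893


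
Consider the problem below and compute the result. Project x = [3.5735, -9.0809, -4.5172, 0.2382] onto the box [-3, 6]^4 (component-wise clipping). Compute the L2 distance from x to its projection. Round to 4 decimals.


Project each component onto [-3, 6].
clip(3.5735) = 3.5735, clip(-9.0809) = -3.0, clip(-4.5172) = -3.0, clip(0.2382) = 0.2382
Projection = [3.5735, -3.0, -3.0, 0.2382]
Squared diffs: [0.0, 36.9773, 2.3019, 0.0]
Distance = sqrt(39.2792) = 6.2673


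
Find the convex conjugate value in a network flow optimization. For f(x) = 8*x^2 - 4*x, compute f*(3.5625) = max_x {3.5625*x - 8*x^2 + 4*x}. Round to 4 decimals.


f*(y) = sup_x {y*x - a*x^2 - b*x} = sup_x {(y-b)*x - a*x^2}
FOC: (y - b) - 2a*x = 0 => x* = (y - b)/(2a)
x* = (3.5625 + 4)/(2*8) = 0.4727
f*(3.5625) = (y-b)^2/(4a) = (3.5625 + 4)^2/(4*8)
= 57.1914/32 = 1.7872


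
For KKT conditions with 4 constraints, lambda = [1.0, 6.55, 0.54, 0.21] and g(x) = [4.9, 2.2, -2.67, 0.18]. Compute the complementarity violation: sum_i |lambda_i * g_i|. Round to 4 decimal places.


KKT complementary slackness check:
lambda_1 * g_1 = 1.0 * 4.9 = 4.9
lambda_2 * g_2 = 6.55 * 2.2 = 14.41
lambda_3 * g_3 = 0.54 * -2.67 = -1.4418
lambda_4 * g_4 = 0.21 * 0.18 = 0.0378
Total violation = 4.9 + 14.41 + 1.4418 + 0.0378 = 20.7896


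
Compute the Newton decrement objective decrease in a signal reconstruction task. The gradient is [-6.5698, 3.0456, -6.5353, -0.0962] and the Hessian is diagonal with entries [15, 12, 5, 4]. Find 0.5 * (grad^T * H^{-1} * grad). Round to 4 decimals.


Step 1: H is diagonal, so H^(-1) * g = [-0.438, 0.2538, -1.3071, -0.0241].
Step 2: g^T H^(-1) g = sum_i g_i^2 / H_ii
  = (-6.5698)^2/15 + (3.0456)^2/12 + (-6.5353)^2/5 + (-0.0962)^2/4
  = 2.8775 + 0.773 + 8.542 + 0.0023 = 12.1948
Step 3: Objective decrease = 0.5 * g^T H^(-1) g = 6.0974


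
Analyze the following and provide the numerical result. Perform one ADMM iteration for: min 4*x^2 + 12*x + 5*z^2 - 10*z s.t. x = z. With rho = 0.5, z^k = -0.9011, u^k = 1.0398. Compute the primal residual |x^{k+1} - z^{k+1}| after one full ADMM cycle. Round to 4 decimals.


ADMM iteration with rho = 0.5, z^k = -0.9011, u^k = 1.0398
Step 1: x-update.
Minimize 4*x^2 + 12*x + (0.5/2)*(x + 0.9011 + 1.0398)^2
FOC: (2*4 + 0.5)*x = -12 + 0.5*(-0.9011 - 1.0398)
x^{k+1} = -1.5259
Step 2: z-update.
Minimize 5*z^2 - 10*z + (0.5/2)*(-1.5259 - z + 1.0398)^2
FOC: (2*5 + 0.5)*z = 10 + 0.5*(-1.5259 + 1.0398)
z^{k+1} = 0.9292
Step 3: u-update.
u^{k+1} = 1.0398 - 1.5259 - 0.9292 = -1.4154
Step 4: Primal residual = |-1.5259 - 0.9292| = 2.4552


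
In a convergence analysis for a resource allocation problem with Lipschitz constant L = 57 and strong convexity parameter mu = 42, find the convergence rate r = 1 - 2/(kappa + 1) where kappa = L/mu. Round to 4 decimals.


Step 1: Compute the condition number.
kappa = L/mu = 57/42 = 1.3571
Step 2: Compute the convergence rate.
r = 1 - 2/(kappa + 1) = 1 - 2*mu/(L + mu) = (L - mu)/(L + mu) = 15/99 = 0.1515


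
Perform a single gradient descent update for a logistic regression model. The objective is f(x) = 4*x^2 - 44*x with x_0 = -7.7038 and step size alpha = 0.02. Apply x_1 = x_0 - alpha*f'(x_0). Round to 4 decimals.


We compute the gradient at x_0 and apply the update.
f'(x) = 8*x - 44
f'(-7.7038) = 8*-7.7038 - 44 = -105.6304
x_1 = -7.7038 - 0.02*-105.6304 = -5.5912


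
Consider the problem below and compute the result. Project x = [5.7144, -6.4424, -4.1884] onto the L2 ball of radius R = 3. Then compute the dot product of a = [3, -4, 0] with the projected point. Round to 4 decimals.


Step 1: Compute ||x|| (intermediates to 6 decimals).
||x|| = sqrt(5.7144^2 + (-6.4424)^2 + (-4.1884)^2) = 9.576094
Step 2: Project.
Since ||x|| > R, scale = R/||x|| = 3/9.576094 = 0.31328, proj(x) = scale * x
proj(x) = [1.790207, -2.018275, -1.312142]
Step 3: Dot product.
a^T * proj(x) = 3*1.790207 - 4*(-2.018275) + 0*(-1.312142) = 13.4437


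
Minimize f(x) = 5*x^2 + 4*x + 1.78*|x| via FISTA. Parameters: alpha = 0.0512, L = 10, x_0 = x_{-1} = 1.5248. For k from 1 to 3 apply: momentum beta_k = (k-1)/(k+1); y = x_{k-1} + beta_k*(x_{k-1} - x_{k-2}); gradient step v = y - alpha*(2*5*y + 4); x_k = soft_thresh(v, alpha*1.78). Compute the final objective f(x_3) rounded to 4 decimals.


FISTA on f(x) = 5*x^2 + 4*x + 1.78*|x|
L = 10, alpha = 0.0512
Iteration 1: beta = 0.0, y = 1.5248 + 0.0*(1.5248 - 1.5248) = 1.5248
  grad(y) = 19.248, v = y - alpha*grad = 0.5393
  prox(v) = soft_thresh(0.5393, 0.0911) = 0.4482
Iteration 2: beta = 0.3333, y = 0.4482 + 0.3333*(0.4482 - 1.5248) = 0.0893
  grad(y) = 4.8929, v = y - alpha*grad = -0.1612
  prox(v) = soft_thresh(-0.1612, 0.0911) = -0.0701
Iteration 3: beta = 0.5, y = -0.0701 + 0.5*(-0.0701 - 0.4482) = -0.3292
  grad(y) = 0.7078, v = y - alpha*grad = -0.3655
  prox(v) = soft_thresh(-0.3655, 0.0911) = -0.2743
f(x_3) = 5*(-0.2743)^2 + 4*(-0.2743) + 1.78*|-0.2743| = -0.2327


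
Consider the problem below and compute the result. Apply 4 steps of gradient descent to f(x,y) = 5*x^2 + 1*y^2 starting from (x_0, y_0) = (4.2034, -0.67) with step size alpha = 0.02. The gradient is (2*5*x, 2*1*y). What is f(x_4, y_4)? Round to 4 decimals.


Gradient descent on f(x,y) = 5*x^2 + 1*y^2.
Starting point: (4.2034, -0.67), alpha = 0.02
Step 1: grad_x = 2*5*4.2034 = 42.034, grad_y = 2*1*-0.67 = -1.34
  x_1 = 4.2034 - 0.02*42.034 = 3.3627
  y_1 = -0.67 - 0.02*-1.34 = -0.6432
Step 2: grad_x = 2*5*3.3627 = 33.6272, grad_y = 2*1*-0.6432 = -1.2864
  x_2 = 3.3627 - 0.02*33.6272 = 2.6902
  y_2 = -0.6432 - 0.02*-1.2864 = -0.6175
Step 3: grad_x = 2*5*2.6902 = 26.9018, grad_y = 2*1*-0.6175 = -1.2349
  x_3 = 2.6902 - 0.02*26.9018 = 2.1521
  y_3 = -0.6175 - 0.02*-1.2349 = -0.5928
Step 4: grad_x = 2*5*2.1521 = 21.5214, grad_y = 2*1*-0.5928 = -1.1855
  x_4 = 2.1521 - 0.02*21.5214 = 1.7217
  y_4 = -0.5928 - 0.02*-1.1855 = -0.5691
f(1.7217, -0.5691) = 5*1.7217^2 + 1*(-0.5691)^2 = 15.1453


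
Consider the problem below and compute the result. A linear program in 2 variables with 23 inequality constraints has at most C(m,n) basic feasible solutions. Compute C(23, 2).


Each vertex corresponds to some choice of n active constraints out of m, so the number of vertices is at most C(m, n) = m! / (n!(m-n)!).
m = 23, n = 2
Numerator: 23 * 22
Denominator: 2! = 2
C(23, 2) = 253


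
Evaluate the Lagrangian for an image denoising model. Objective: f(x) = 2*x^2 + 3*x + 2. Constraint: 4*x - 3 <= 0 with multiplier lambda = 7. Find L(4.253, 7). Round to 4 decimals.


Step 1: Evaluate f(x).
f(4.253) = 2*4.253^2 + 3*4.253 + 2 = 50.935
Step 2: Evaluate g(x).
g(4.253) = 4*4.253 - 3 = 14.012
Step 3: Compute Lagrangian.
L = 50.935 + 7*14.012 = 149.019


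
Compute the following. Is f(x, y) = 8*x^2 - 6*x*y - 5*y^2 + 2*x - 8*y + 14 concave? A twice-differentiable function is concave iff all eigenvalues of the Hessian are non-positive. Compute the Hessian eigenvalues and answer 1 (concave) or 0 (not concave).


The Hessian of f(x,y) = 8*x^2 - 6*x*y - 5*y^2 + 2*x - 8*y + 14 is:
H = [[16, -6], [-6, -10]]
Trace = 16 - 10 = 6
Determinant = 16*-10 - (-6)^2 = -196
Discriminant = (6)^2 - 4*-196 = 820.0
Eigenvalues: lambda_1 = -11.3178, lambda_2 = 17.3178
The function is not concave.

0


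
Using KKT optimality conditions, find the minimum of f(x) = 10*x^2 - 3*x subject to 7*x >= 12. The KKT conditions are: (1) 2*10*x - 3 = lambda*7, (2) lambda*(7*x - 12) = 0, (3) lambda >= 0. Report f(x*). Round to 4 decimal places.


Step 1: Try lambda = 0 (constraint inactive).
x_unc = 3/(2*10) = 0.15
Check: 7*0.15 = 1.05 < 12 -- violated!
Step 2: Constraint must be active: 7*x = 12
x* = 12/7 = 1.7143 (rounded; the exact value 12/7 is used below)
lambda = (2*10*(12/7) - 3)/7 = 4.4694
Step 3: Compute optimal value.
f(x*) = 10*(12/7)^2 - 3*(12/7) = 24.2449


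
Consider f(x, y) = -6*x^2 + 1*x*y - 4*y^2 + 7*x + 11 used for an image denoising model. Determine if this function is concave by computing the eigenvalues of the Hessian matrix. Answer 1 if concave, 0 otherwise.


The Hessian of f(x,y) = -6*x^2 + 1*x*y - 4*y^2 + 7*x + 11 is:
H = [[-12, 1], [1, -8]]
Trace = -12 - 8 = -20
Determinant = -12*-8 - (1)^2 = 95
Discriminant = (-20)^2 - 4*95 = 20.0
Eigenvalues: lambda_1 = -12.2361, lambda_2 = -7.7639
The function is concave.

1


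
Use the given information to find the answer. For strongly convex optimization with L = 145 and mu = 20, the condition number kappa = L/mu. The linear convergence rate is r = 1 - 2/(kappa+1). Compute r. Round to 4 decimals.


Step 1: Compute the condition number.
kappa = L/mu = 145/20 = 7.25
Step 2: Compute the convergence rate.
r = 1 - 2/(kappa + 1) = 1 - 2*mu/(L + mu) = (L - mu)/(L + mu) = 125/165 = 0.7576


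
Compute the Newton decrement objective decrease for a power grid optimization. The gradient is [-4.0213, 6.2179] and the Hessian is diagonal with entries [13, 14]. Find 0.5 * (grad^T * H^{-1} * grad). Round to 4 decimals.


Step 1: H is diagonal, so H^(-1) * g = [-0.3093, 0.4441].
Step 2: g^T H^(-1) g = sum_i g_i^2 / H_ii
  = (-4.0213)^2/13 + (6.2179)^2/14
  = 1.2439 + 2.7616 = 4.0055
Step 3: Objective decrease = 0.5 * g^T H^(-1) g = 2.0028


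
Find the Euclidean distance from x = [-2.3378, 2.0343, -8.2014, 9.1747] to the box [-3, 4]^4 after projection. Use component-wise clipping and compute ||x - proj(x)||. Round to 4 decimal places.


Project each component onto [-3, 4].
clip(-2.3378) = -2.3378, clip(2.0343) = 2.0343, clip(-8.2014) = -3.0, clip(9.1747) = 4.0
Projection = [-2.3378, 2.0343, -3.0, 4.0]
Squared diffs: [0.0, 0.0, 27.0546, 26.7775]
Distance = sqrt(53.8321) = 7.337


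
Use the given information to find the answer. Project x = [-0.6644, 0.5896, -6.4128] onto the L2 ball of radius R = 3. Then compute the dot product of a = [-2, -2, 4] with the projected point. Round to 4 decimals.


Step 1: Compute ||x|| (intermediates to 6 decimals).
||x|| = sqrt((-0.6644)^2 + 0.5896^2 + (-6.4128)^2) = 6.47403
Step 2: Project.
Since ||x|| > R, scale = R/||x|| = 3/6.47403 = 0.46339, proj(x) = scale * x
proj(x) = [-0.307876, 0.273215, -2.971627]
Step 3: Dot product.
a^T * proj(x) = -2*(-0.307876) - 2*0.273215 + 4*(-2.971627) = -11.8172


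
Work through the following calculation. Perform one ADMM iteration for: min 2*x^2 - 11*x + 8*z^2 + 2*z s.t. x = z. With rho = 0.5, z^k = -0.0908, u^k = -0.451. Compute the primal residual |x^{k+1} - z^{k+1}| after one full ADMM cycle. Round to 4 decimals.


ADMM iteration with rho = 0.5, z^k = -0.0908, u^k = -0.451
Step 1: x-update.
Minimize 2*x^2 - 11*x + (0.5/2)*(x + 0.0908 - 0.451)^2
FOC: (2*2 + 0.5)*x = 11 + 0.5*(-0.0908 + 0.451)
x^{k+1} = 2.4845
Step 2: z-update.
Minimize 8*z^2 + 2*z + (0.5/2)*(2.4845 - z - 0.451)^2
FOC: (2*8 + 0.5)*z = -2 + 0.5*(2.4845 - 0.451)
z^{k+1} = -0.0596
Step 3: u-update.
u^{k+1} = -0.451 + 2.4845 + 0.0596 = 2.0931
Step 4: Primal residual = |2.4845 + 0.0596| = 2.5441


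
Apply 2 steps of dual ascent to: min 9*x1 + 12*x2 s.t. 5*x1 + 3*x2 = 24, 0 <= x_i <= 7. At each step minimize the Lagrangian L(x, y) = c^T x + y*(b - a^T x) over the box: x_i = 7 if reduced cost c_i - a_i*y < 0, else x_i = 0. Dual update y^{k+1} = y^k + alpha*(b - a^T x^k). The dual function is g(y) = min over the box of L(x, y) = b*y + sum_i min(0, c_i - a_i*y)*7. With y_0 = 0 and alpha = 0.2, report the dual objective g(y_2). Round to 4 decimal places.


Dual ascent for LP: min 9*x1 + 12*x2, 5*x1 + 3*x2 = 24, 0 <= x_i <= 7
Step 1: y^k = 0.0, reduced costs: (9.0, 12.0)
  x^k = (0.0, 0.0), subgradient = b - a^T x = 24.0
  y^{k+1} = 0.0 + 0.2*24.0 = 4.8
Step 2: y^k = 4.8, reduced costs: (-15.0, -2.4)
  x^k = (7.0, 7.0), subgradient = b - a^T x = -32.0
  y^{k+1} = 4.8 + 0.2*-32.0 = -1.6
Dual objective at y_2 = -1.6: reduced costs (17.0, 16.8), box minimizer x = (0.0, 0.0)
g(y_2) = b*y + (c1 - a1*y)*x1 + (c2 - a2*y)*x2 = 24*(-1.6) + 17.0*0.0 + 16.8*0.0 = -38.4 + 0.0 + 0.0 = -38.4


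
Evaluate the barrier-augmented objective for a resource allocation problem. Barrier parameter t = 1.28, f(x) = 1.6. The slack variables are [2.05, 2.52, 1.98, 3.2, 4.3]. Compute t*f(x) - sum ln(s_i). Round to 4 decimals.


Step 1: Compute log-barrier.
ln values: [0.7178, 0.9243, 0.6831, 1.1632, 1.4586]
phi = -(0.7178 + 0.9243 + 0.6831 + 1.1632 + 1.4586) = -4.947
Step 2: Compute augmented objective.
t*f(x) = 1.28*1.6 = 2.048
Total = 2.048 - 4.947 = -2.899


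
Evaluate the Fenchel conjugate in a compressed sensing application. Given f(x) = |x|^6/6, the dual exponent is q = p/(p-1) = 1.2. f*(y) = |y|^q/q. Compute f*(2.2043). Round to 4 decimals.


The conjugate exponent q satisfies 1/p + 1/q = 1.
p = 6, so q = 6/(6 - 1) = 1.2
|y|^q = 2.2043^1.2 = 2.5818
f*(2.2043) = 2.5818 / 1.2 = 2.1515


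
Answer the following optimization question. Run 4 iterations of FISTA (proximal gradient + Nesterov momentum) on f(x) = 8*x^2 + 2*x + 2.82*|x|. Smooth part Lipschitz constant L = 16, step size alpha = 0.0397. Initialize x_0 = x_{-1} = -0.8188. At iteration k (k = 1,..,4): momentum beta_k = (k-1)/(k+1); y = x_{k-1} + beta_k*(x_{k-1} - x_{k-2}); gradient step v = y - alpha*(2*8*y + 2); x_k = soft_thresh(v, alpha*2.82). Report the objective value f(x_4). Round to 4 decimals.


FISTA on f(x) = 8*x^2 + 2*x + 2.82*|x|
L = 16, alpha = 0.0397
Iteration 1: beta = 0.0, y = -0.8188 + 0.0*(-0.8188 + 0.8188) = -0.8188
  grad(y) = -11.1008, v = y - alpha*grad = -0.3781
  prox(v) = soft_thresh(-0.3781, 0.112) = -0.2661
Iteration 2: beta = 0.3333, y = -0.2661 + 0.3333*(-0.2661 + 0.8188) = -0.0819
  grad(y) = 0.6892, v = y - alpha*grad = -0.1093
  prox(v) = soft_thresh(-0.1093, 0.112) = 0.0
Iteration 3: beta = 0.5, y = 0.0 + 0.5*(0.0 + 0.2661) = 0.1331
  grad(y) = 4.1292, v = y - alpha*grad = -0.0309
  prox(v) = soft_thresh(-0.0309, 0.112) = 0.0
Iteration 4: beta = 0.6, y = 0.0 + 0.6*(0.0 - 0.0) = 0.0
  grad(y) = 2.0, v = y - alpha*grad = -0.0794
  prox(v) = soft_thresh(-0.0794, 0.112) = 0.0
f(x_4) = 8*0.0^2 + 2*0.0 + 2.82*|0.0| = 0.0


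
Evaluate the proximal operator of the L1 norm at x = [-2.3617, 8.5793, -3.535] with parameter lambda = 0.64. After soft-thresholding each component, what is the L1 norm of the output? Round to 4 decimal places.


Soft-thresholding with lambda = 0.64:
prox(-2.3617) = sign(-2.3617)*max(|-2.3617| - 0.64, 0) = -1.7217
prox(8.5793) = sign(8.5793)*max(|8.5793| - 0.64, 0) = 7.9393
prox(-3.535) = sign(-3.535)*max(|-3.535| - 0.64, 0) = -2.895
prox(x) = [-1.7217, 7.9393, -2.895]
||prox(x)||_1 = 1.7217 + 7.9393 + 2.895 = 12.556


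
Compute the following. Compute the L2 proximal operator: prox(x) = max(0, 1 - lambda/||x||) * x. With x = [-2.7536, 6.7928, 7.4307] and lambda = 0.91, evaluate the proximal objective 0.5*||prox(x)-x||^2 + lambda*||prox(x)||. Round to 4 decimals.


Step 1: Compute ||x||.
||x|| = 10.4374
Step 2: Compute scaling factor.
scale = max(0, 1 - 0.91/10.4374) = 0.9128
Step 3: prox(x) = [-2.5135, 6.2006, 6.7828]
||prox(x)|| = 9.5274
Step 4: Proximal objective.
0.5*||prox-x||^2 = 0.4141
lambda*||prox|| = 8.6699
Total = 9.084


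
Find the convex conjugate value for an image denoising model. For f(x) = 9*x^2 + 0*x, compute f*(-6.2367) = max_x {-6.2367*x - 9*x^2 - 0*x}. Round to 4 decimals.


f*(y) = sup_x {y*x - a*x^2 - b*x} = sup_x {(y-b)*x - a*x^2}
FOC: (y - b) - 2a*x = 0 => x* = (y - b)/(2a)
x* = (-6.2367 - 0)/(2*9) = -0.3465
f*(-6.2367) = (y-b)^2/(4a) = (-6.2367 - 0)^2/(4*9)
= 38.8964/36 = 1.0805


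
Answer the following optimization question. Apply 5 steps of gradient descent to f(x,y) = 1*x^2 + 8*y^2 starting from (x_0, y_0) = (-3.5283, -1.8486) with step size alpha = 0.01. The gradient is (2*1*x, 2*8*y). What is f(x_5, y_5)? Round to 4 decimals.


Gradient descent on f(x,y) = 1*x^2 + 8*y^2.
Starting point: (-3.5283, -1.8486), alpha = 0.01
Step 1: grad_x = 2*1*-3.5283 = -7.0566, grad_y = 2*8*-1.8486 = -29.5776
  x_1 = -3.5283 - 0.01*-7.0566 = -3.4577
  y_1 = -1.8486 - 0.01*-29.5776 = -1.5528
Step 2: grad_x = 2*1*-3.4577 = -6.9155, grad_y = 2*8*-1.5528 = -24.8452
  x_2 = -3.4577 - 0.01*-6.9155 = -3.3886
  y_2 = -1.5528 - 0.01*-24.8452 = -1.3044
Step 3: grad_x = 2*1*-3.3886 = -6.7772, grad_y = 2*8*-1.3044 = -20.87
  x_3 = -3.3886 - 0.01*-6.7772 = -3.3208
  y_3 = -1.3044 - 0.01*-20.87 = -1.0957
Step 4: grad_x = 2*1*-3.3208 = -6.6416, grad_y = 2*8*-1.0957 = -17.5308
  x_4 = -3.3208 - 0.01*-6.6416 = -3.2544
  y_4 = -1.0957 - 0.01*-17.5308 = -0.9204
Step 5: grad_x = 2*1*-3.2544 = -6.5088, grad_y = 2*8*-0.9204 = -14.7258
  x_5 = -3.2544 - 0.01*-6.5088 = -3.1893
  y_5 = -0.9204 - 0.01*-14.7258 = -0.7731
f(-3.1893, -0.7731) = 1*(-3.1893)^2 + 8*(-0.7731)^2 = 14.9532


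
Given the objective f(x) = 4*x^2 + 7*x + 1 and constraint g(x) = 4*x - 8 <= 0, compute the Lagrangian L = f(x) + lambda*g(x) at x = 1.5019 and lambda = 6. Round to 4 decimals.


Step 1: Evaluate f(x).
f(1.5019) = 4*1.5019^2 + 7*1.5019 + 1 = 20.5361
Step 2: Evaluate g(x).
g(1.5019) = 4*1.5019 - 8 = -1.9924
Step 3: Compute Lagrangian.
L = 20.5361 + 6*-1.9924 = 8.5817


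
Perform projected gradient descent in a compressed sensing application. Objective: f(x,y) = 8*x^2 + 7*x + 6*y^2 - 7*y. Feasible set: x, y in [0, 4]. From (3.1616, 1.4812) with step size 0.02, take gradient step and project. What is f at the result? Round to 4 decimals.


Step 1: Compute gradient at (3.1616, 1.4812).
grad_x = 2*8*3.1616 + 7 = 57.5856
grad_y = 2*6*1.4812 - 7 = 10.7744
Step 2: Gradient step.
x_raw = 3.1616 - 0.02*57.5856 = 2.0099
y_raw = 1.4812 - 0.02*10.7744 = 1.2657
Step 3: Project onto [0, 4].
x_proj = clip(2.0099) = 2.0099
y_proj = clip(1.2657) = 1.2657
Step 4: Evaluate f.
f(2.0099, 1.2657) = 47.1386


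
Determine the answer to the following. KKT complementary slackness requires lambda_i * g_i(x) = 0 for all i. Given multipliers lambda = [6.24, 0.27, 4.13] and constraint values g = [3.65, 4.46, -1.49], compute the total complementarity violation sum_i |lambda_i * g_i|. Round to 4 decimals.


KKT complementary slackness check:
lambda_1 * g_1 = 6.24 * 3.65 = 22.776
lambda_2 * g_2 = 0.27 * 4.46 = 1.2042
lambda_3 * g_3 = 4.13 * -1.49 = -6.1537
Total violation = 22.776 + 1.2042 + 6.1537 = 30.1339


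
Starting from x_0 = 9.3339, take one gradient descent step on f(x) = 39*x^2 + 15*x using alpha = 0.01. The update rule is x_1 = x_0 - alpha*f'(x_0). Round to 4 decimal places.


We compute the gradient at x_0 and apply the update.
f'(x) = 78*x + 15
f'(9.3339) = 78*9.3339 + 15 = 743.0442
x_1 = 9.3339 - 0.01*743.0442 = 1.9035


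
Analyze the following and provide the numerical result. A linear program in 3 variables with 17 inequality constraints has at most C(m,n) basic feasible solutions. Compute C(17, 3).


Each vertex corresponds to some choice of n active constraints out of m, so the number of vertices is at most C(m, n) = m! / (n!(m-n)!).
m = 17, n = 3
Numerator: 17 * 16 * 15
Denominator: 3! = 6
C(17, 3) = 680


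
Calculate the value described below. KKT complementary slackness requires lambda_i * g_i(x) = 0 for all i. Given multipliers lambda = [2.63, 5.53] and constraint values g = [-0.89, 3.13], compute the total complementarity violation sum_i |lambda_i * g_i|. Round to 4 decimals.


KKT complementary slackness check:
lambda_1 * g_1 = 2.63 * -0.89 = -2.3407
lambda_2 * g_2 = 5.53 * 3.13 = 17.3089
Total violation = 2.3407 + 17.3089 = 19.6496


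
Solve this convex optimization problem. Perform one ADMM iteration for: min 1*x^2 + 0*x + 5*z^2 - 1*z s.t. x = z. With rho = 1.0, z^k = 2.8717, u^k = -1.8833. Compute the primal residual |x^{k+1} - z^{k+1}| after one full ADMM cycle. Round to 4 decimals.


ADMM iteration with rho = 1.0, z^k = 2.8717, u^k = -1.8833
Step 1: x-update.
Minimize 1*x^2 + 0*x + (1.0/2)*(x - 2.8717 - 1.8833)^2
FOC: (2*1 + 1.0)*x = 0 + 1.0*(2.8717 + 1.8833)
x^{k+1} = 1.585
Step 2: z-update.
Minimize 5*z^2 - 1*z + (1.0/2)*(1.585 - z - 1.8833)^2
FOC: (2*5 + 1.0)*z = 1 + 1.0*(1.585 - 1.8833)
z^{k+1} = 0.0638
Step 3: u-update.
u^{k+1} = -1.8833 + 1.585 - 0.0638 = -0.3621
Step 4: Primal residual = |1.585 - 0.0638| = 1.5212


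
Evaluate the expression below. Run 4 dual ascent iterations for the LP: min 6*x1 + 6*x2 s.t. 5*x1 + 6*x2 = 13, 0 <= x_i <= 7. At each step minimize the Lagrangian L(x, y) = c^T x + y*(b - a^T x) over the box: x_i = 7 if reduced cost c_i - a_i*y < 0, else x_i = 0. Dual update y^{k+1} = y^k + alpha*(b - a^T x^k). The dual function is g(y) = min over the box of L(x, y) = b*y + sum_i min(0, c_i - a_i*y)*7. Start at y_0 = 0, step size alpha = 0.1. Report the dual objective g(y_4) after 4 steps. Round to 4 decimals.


Dual ascent for LP: min 6*x1 + 6*x2, 5*x1 + 6*x2 = 13, 0 <= x_i <= 7
Step 1: y^k = 0.0, reduced costs: (6.0, 6.0)
  x^k = (0.0, 0.0), subgradient = b - a^T x = 13.0
  y^{k+1} = 0.0 + 0.1*13.0 = 1.3
Step 2: y^k = 1.3, reduced costs: (-0.5, -1.8)
  x^k = (7.0, 7.0), subgradient = b - a^T x = -64.0
  y^{k+1} = 1.3 + 0.1*-64.0 = -5.1
Step 3: y^k = -5.1, reduced costs: (31.5, 36.6)
  x^k = (0.0, 0.0), subgradient = b - a^T x = 13.0
  y^{k+1} = -5.1 + 0.1*13.0 = -3.8
Step 4: y^k = -3.8, reduced costs: (25.0, 28.8)
  x^k = (0.0, 0.0), subgradient = b - a^T x = 13.0
  y^{k+1} = -3.8 + 0.1*13.0 = -2.5
Dual objective at y_4 = -2.5: reduced costs (18.5, 21.0), box minimizer x = (0.0, 0.0)
g(y_4) = b*y + (c1 - a1*y)*x1 + (c2 - a2*y)*x2 = 13*(-2.5) + 18.5*0.0 + 21.0*0.0 = -32.5 + 0.0 + 0.0 = -32.5


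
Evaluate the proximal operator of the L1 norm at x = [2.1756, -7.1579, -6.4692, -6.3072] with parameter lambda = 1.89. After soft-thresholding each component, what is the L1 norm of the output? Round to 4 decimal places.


Soft-thresholding with lambda = 1.89:
prox(2.1756) = sign(2.1756)*max(|2.1756| - 1.89, 0) = 0.2856
prox(-7.1579) = sign(-7.1579)*max(|-7.1579| - 1.89, 0) = -5.2679
prox(-6.4692) = sign(-6.4692)*max(|-6.4692| - 1.89, 0) = -4.5792
prox(-6.3072) = sign(-6.3072)*max(|-6.3072| - 1.89, 0) = -4.4172
prox(x) = [0.2856, -5.2679, -4.5792, -4.4172]
||prox(x)||_1 = 0.2856 + 5.2679 + 4.5792 + 4.4172 = 14.5499


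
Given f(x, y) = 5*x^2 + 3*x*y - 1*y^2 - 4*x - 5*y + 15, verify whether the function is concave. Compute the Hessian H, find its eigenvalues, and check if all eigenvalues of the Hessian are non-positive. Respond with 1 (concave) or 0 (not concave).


The Hessian of f(x,y) = 5*x^2 + 3*x*y - 1*y^2 - 4*x - 5*y + 15 is:
H = [[10, 3], [3, -2]]
Trace = 10 - 2 = 8
Determinant = 10*-2 - (3)^2 = -29
Discriminant = (8)^2 - 4*-29 = 180.0
Eigenvalues: lambda_1 = -2.7082, lambda_2 = 10.7082
The function is not concave.

0


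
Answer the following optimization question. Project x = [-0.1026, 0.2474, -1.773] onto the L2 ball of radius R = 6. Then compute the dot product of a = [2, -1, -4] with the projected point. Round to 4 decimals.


Step 1: Compute ||x|| (intermediates to 6 decimals).
||x|| = sqrt((-0.1026)^2 + 0.2474^2 + (-1.773)^2) = 1.793115
Step 2: Project.
Since ||x|| <= R, proj = x (no scaling needed).
proj(x) = [-0.1026, 0.2474, -1.773]
Step 3: Dot product.
a^T * proj(x) = 2*(-0.1026) - 1*0.2474 - 4*(-1.773) = 6.6394


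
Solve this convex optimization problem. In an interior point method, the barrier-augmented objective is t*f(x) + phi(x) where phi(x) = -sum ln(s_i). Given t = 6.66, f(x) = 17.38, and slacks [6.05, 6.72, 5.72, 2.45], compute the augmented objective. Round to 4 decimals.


Step 1: Compute log-barrier.
ln values: [1.8001, 1.9051, 1.744, 0.8961]
phi = -(1.8001 + 1.9051 + 1.744 + 0.8961) = -6.3452
Step 2: Compute augmented objective.
t*f(x) = 6.66*17.38 = 115.7508
Total = 115.7508 - 6.3452 = 109.4056


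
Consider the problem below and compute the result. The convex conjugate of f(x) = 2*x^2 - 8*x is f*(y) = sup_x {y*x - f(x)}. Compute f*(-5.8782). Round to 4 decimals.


f*(y) = sup_x {y*x - a*x^2 - b*x} = sup_x {(y-b)*x - a*x^2}
FOC: (y - b) - 2a*x = 0 => x* = (y - b)/(2a)
x* = (-5.8782 + 8)/(2*2) = 0.5305
f*(-5.8782) = (y-b)^2/(4a) = (-5.8782 + 8)^2/(4*2)
= 4.502/8 = 0.5628


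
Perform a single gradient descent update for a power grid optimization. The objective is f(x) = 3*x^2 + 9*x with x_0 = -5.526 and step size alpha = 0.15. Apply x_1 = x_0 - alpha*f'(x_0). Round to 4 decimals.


We compute the gradient at x_0 and apply the update.
f'(x) = 6*x + 9
f'(-5.526) = 6*-5.526 + 9 = -24.156
x_1 = -5.526 - 0.15*-24.156 = -1.9026


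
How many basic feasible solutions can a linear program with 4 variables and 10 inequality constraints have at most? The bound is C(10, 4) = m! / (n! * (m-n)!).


Each vertex corresponds to some choice of n active constraints out of m, so the number of vertices is at most C(m, n) = m! / (n!(m-n)!).
m = 10, n = 4
Numerator: 10 * 9 * 8 * 7
Denominator: 4! = 24
C(10, 4) = 210


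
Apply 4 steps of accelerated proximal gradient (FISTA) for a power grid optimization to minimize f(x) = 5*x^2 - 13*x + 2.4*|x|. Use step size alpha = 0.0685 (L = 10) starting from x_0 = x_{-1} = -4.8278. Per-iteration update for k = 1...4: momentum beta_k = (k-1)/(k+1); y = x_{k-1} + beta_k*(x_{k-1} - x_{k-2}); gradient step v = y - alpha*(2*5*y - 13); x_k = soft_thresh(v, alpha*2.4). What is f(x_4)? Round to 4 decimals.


FISTA on f(x) = 5*x^2 - 13*x + 2.4*|x|
L = 10, alpha = 0.0685
Iteration 1: beta = 0.0, y = -4.8278 + 0.0*(-4.8278 + 4.8278) = -4.8278
  grad(y) = -61.278, v = y - alpha*grad = -0.6303
  prox(v) = soft_thresh(-0.6303, 0.1644) = -0.4659
Iteration 2: beta = 0.3333, y = -0.4659 + 0.3333*(-0.4659 + 4.8278) = 0.9881
  grad(y) = -3.1188, v = y - alpha*grad = 1.2018
  prox(v) = soft_thresh(1.2018, 0.1644) = 1.0374
Iteration 3: beta = 0.5, y = 1.0374 + 0.5*(1.0374 + 0.4659) = 1.789
  grad(y) = 4.8897, v = y - alpha*grad = 1.454
  prox(v) = soft_thresh(1.454, 0.1644) = 1.2896
Iteration 4: beta = 0.6, y = 1.2896 + 0.6*(1.2896 - 1.0374) = 1.441
  grad(y) = 1.4098, v = y - alpha*grad = 1.3444
  prox(v) = soft_thresh(1.3444, 0.1644) = 1.18
f(x_4) = 5*1.18^2 - 13*1.18 + 2.4*|1.18| = -5.546


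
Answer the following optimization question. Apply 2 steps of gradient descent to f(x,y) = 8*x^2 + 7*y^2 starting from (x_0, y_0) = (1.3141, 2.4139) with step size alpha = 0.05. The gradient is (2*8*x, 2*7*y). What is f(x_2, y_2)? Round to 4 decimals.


Gradient descent on f(x,y) = 8*x^2 + 7*y^2.
Starting point: (1.3141, 2.4139), alpha = 0.05
Step 1: grad_x = 2*8*1.3141 = 21.0256, grad_y = 2*7*2.4139 = 33.7946
  x_1 = 1.3141 - 0.05*21.0256 = 0.2628
  y_1 = 2.4139 - 0.05*33.7946 = 0.7242
Step 2: grad_x = 2*8*0.2628 = 4.2051, grad_y = 2*7*0.7242 = 10.1384
  x_2 = 0.2628 - 0.05*4.2051 = 0.0526
  y_2 = 0.7242 - 0.05*10.1384 = 0.2173
f(0.0526, 0.2173) = 8*0.0526^2 + 7*0.2173^2 = 0.3525


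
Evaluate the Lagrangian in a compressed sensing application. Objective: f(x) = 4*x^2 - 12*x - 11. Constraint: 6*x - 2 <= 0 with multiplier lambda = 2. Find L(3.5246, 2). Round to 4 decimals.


Step 1: Evaluate f(x).
f(3.5246) = 4*3.5246^2 - 12*3.5246 - 11 = -3.604
Step 2: Evaluate g(x).
g(3.5246) = 6*3.5246 - 2 = 19.1476
Step 3: Compute Lagrangian.
L = -3.604 + 2*19.1476 = 34.6912


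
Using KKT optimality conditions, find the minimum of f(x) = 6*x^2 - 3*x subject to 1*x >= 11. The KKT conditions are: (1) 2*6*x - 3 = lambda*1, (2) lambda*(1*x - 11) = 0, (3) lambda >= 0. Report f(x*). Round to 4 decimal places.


Step 1: Try lambda = 0 (constraint inactive).
x_unc = 3/(2*6) = 0.25
Check: 1*0.25 = 0.25 < 11 -- violated!
Step 2: Constraint must be active: 1*x = 11
x* = 11/1 = 11.0
lambda = (2*6*11.0 - 3)/1 = 129.0
Step 3: Compute optimal value.
f(x*) = 6*11.0^2 - 3*11.0 = 693.0


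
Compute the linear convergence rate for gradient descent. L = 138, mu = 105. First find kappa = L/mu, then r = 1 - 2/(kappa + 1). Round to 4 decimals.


Step 1: Compute the condition number.
kappa = L/mu = 138/105 = 1.3143
Step 2: Compute the convergence rate.
r = 1 - 2/(kappa + 1) = 1 - 2*mu/(L + mu) = (L - mu)/(L + mu) = 33/243 = 0.1358


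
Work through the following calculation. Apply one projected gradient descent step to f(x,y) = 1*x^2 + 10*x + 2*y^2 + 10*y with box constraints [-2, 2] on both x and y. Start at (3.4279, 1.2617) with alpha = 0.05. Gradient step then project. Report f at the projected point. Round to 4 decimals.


Step 1: Compute gradient at (3.4279, 1.2617).
grad_x = 2*1*3.4279 + 10 = 16.8558
grad_y = 2*2*1.2617 + 10 = 15.0468
Step 2: Gradient step.
x_raw = 3.4279 - 0.05*16.8558 = 2.5851
y_raw = 1.2617 - 0.05*15.0468 = 0.5094
Step 3: Project onto [-2, 2].
x_proj = clip(2.5851) = 2.0
y_proj = clip(0.5094) = 0.5094
Step 4: Evaluate f.
f(2.0, 0.5094) = 29.6125


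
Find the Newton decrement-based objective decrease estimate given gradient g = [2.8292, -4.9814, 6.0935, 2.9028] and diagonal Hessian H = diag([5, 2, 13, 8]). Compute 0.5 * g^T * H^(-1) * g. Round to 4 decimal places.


Step 1: H is diagonal, so H^(-1) * g = [0.5658, -2.4907, 0.4687, 0.3629].
Step 2: g^T H^(-1) g = sum_i g_i^2 / H_ii
  = (2.8292)^2/5 + (-4.9814)^2/2 + (6.0935)^2/13 + (2.9028)^2/8
  = 1.6009 + 12.4072 + 2.8562 + 1.0533 = 17.9175
Step 3: Objective decrease = 0.5 * g^T H^(-1) g = 8.9588


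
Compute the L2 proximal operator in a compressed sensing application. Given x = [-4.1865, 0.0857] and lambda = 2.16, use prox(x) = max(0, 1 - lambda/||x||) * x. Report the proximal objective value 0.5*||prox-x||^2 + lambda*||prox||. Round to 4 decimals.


Step 1: Compute ||x||.
||x|| = 4.1874
Step 2: Compute scaling factor.
scale = max(0, 1 - 2.16/4.1874) = 0.4842
Step 3: prox(x) = [-2.027, 0.0415]
||prox(x)|| = 2.0274
Step 4: Proximal objective.
0.5*||prox-x||^2 = 2.3328
lambda*||prox|| = 4.3792
Total = 6.7119


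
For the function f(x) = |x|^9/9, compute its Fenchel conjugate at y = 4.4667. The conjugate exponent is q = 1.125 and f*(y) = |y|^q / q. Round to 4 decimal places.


The conjugate exponent q satisfies 1/p + 1/q = 1.
p = 9, so q = 9/(9 - 1) = 1.125
|y|^q = 4.4667^1.125 = 5.3856
f*(4.4667) = 5.3856 / 1.125 = 4.7872


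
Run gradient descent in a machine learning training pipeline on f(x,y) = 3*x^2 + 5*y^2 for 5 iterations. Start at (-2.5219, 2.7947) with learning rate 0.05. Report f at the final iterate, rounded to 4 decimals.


Gradient descent on f(x,y) = 3*x^2 + 5*y^2.
Starting point: (-2.5219, 2.7947), alpha = 0.05
Step 1: grad_x = 2*3*-2.5219 = -15.1314, grad_y = 2*5*2.7947 = 27.947
  x_1 = -2.5219 - 0.05*-15.1314 = -1.7653
  y_1 = 2.7947 - 0.05*27.947 = 1.3974
Step 2: grad_x = 2*3*-1.7653 = -10.592, grad_y = 2*5*1.3974 = 13.9735
  x_2 = -1.7653 - 0.05*-10.592 = -1.2357
  y_2 = 1.3974 - 0.05*13.9735 = 0.6987
Step 3: grad_x = 2*3*-1.2357 = -7.4144, grad_y = 2*5*0.6987 = 6.9868
  x_3 = -1.2357 - 0.05*-7.4144 = -0.865
  y_3 = 0.6987 - 0.05*6.9868 = 0.3493
Step 4: grad_x = 2*3*-0.865 = -5.1901, grad_y = 2*5*0.3493 = 3.4934
  x_4 = -0.865 - 0.05*-5.1901 = -0.6055
  y_4 = 0.3493 - 0.05*3.4934 = 0.1747
Step 5: grad_x = 2*3*-0.6055 = -3.633, grad_y = 2*5*0.1747 = 1.7467
  x_5 = -0.6055 - 0.05*-3.633 = -0.4239
  y_5 = 0.1747 - 0.05*1.7467 = 0.0873
f(-0.4239, 0.0873) = 3*(-0.4239)^2 + 5*0.0873^2 = 0.5771


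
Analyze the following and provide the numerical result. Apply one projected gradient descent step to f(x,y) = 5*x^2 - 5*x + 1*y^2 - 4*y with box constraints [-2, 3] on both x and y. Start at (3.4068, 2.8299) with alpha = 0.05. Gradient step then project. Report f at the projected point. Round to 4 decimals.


Step 1: Compute gradient at (3.4068, 2.8299).
grad_x = 2*5*3.4068 - 5 = 29.068
grad_y = 2*1*2.8299 - 4 = 1.6598
Step 2: Gradient step.
x_raw = 3.4068 - 0.05*29.068 = 1.9534
y_raw = 2.8299 - 0.05*1.6598 = 2.7469
Step 3: Project onto [-2, 3].
x_proj = clip(1.9534) = 1.9534
y_proj = clip(2.7469) = 2.7469
Step 4: Evaluate f.
f(1.9534, 2.7469) = 5.8697


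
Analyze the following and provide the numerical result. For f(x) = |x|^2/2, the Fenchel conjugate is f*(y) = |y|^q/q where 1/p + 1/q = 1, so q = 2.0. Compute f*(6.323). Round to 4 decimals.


The conjugate exponent q satisfies 1/p + 1/q = 1.
p = 2, so q = 2/(2 - 1) = 2.0
|y|^q = 6.323^2.0 = 39.9803
f*(6.323) = 39.9803 / 2.0 = 19.9902


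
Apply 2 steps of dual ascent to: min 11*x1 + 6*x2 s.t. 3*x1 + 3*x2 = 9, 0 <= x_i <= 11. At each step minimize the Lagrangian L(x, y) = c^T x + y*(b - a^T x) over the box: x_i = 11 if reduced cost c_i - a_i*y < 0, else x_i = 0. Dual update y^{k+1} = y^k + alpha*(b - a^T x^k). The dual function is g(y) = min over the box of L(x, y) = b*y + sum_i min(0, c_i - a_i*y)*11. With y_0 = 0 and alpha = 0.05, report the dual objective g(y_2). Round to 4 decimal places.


Dual ascent for LP: min 11*x1 + 6*x2, 3*x1 + 3*x2 = 9, 0 <= x_i <= 11
Step 1: y^k = 0.0, reduced costs: (11.0, 6.0)
  x^k = (0.0, 0.0), subgradient = b - a^T x = 9.0
  y^{k+1} = 0.0 + 0.05*9.0 = 0.45
Step 2: y^k = 0.45, reduced costs: (9.65, 4.65)
  x^k = (0.0, 0.0), subgradient = b - a^T x = 9.0
  y^{k+1} = 0.45 + 0.05*9.0 = 0.9
Dual objective at y_2 = 0.9: reduced costs (8.3, 3.3), box minimizer x = (0.0, 0.0)
g(y_2) = b*y + (c1 - a1*y)*x1 + (c2 - a2*y)*x2 = 9*0.9 + 8.3*0.0 + 3.3*0.0 = 8.1 + 0.0 + 0.0 = 8.1
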